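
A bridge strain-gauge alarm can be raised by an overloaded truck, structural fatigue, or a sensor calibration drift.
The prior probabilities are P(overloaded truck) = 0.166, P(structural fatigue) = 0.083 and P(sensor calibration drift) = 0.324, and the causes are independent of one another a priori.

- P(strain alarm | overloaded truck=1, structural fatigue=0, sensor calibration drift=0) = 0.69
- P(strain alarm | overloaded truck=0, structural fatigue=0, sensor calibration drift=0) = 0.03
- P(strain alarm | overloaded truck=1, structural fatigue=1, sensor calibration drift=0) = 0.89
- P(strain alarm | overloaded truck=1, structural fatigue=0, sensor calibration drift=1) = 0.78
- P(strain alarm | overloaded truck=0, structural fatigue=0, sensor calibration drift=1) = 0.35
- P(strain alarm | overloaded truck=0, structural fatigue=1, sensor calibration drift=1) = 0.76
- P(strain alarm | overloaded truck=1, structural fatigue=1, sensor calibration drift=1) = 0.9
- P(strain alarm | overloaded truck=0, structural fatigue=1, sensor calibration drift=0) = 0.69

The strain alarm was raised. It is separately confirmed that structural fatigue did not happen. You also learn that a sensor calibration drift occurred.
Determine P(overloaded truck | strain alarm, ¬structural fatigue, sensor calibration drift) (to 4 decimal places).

P(overloaded truck | strain alarm, ¬structural fatigue, sensor calibration drift) ≈ 0.3073

Weight on overloaded truck=true, given the evidence: 0.78×0.166 = 0.129480
Denominator P(strain alarm | ¬structural fatigue, sensor calibration drift): 0.35×0.834 + 0.78×0.166 = 0.421380
P(overloaded truck | strain alarm, ¬structural fatigue, sensor calibration drift) = 0.129480/0.421380 ≈ 0.3073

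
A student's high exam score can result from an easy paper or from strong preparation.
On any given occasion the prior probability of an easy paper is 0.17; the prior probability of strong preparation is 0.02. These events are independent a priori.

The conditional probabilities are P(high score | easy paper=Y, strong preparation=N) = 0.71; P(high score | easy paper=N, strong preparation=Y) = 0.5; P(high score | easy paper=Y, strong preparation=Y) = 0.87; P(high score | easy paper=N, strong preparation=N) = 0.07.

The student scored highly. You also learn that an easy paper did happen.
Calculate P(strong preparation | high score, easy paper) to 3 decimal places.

P(strong preparation | high score, easy paper) ≈ 0.024

By total probability over both values of strong preparation:
  P(high score | easy paper) = 0.71*0.98 + 0.87*0.02
        = 0.695800 + 0.017400 = 0.713200
Keeping only the strong preparation-present terms gives 0.017400, so
  P(strong preparation | high score, easy paper) = 0.017400 / 0.713200 ≈ 0.024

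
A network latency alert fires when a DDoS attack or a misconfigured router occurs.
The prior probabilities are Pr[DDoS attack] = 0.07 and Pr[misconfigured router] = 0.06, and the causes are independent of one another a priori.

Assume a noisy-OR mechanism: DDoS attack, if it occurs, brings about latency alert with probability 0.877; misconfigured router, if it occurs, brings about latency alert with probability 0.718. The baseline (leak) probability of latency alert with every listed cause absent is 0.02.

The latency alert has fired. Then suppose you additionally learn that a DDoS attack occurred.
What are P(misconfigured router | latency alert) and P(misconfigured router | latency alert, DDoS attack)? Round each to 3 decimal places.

Under noisy-OR, P(latency alert | causes) = 1 − (1−0.02)·∏(1−qᵢ) over the active causes.
By total probability over the 4 (DDoS attack, misconfigured router) configurations:
  P(latency alert) = 0.02*0.93*0.94 + 0.72364*0.93*0.06 + 0.87946*0.07*0.94 + 0.966008*0.07*0.06
        = 0.017484 + 0.040379 + 0.057868 + 0.004057 = 0.119788
Configurations with misconfigured router contribute 0.044436, so
  P(misconfigured router | latency alert) = 0.044436 / 0.119788 ≈ 0.371

With the extra evidence:
For the numerator, keep only misconfigured router=true terms: 0.966008*0.06 = 0.057960
Denominator P(latency alert | DDoS attack): 0.87946*0.94 + 0.966008*0.06 = 0.884652
Posterior = 0.057960 / 0.884652 ≈ 0.066

P(misconfigured router | latency alert) ≈ 0.371; P(misconfigured router | latency alert, DDoS attack) ≈ 0.066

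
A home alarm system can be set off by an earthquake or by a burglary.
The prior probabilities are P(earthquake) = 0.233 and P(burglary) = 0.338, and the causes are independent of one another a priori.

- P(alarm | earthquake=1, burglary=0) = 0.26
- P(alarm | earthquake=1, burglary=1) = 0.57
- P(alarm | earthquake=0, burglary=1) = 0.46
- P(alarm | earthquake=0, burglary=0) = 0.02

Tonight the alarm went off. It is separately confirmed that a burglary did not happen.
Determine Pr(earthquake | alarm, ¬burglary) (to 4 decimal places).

Numerator (weight on configurations with earthquake): 0.26×0.233 = 0.060580
The normalizing constant is 0.02×0.767 + 0.26×0.233 = 0.075920
P(earthquake | alarm, ¬burglary) = 0.060580/0.075920 ≈ 0.7979

Pr(earthquake | alarm, ¬burglary) ≈ 0.7979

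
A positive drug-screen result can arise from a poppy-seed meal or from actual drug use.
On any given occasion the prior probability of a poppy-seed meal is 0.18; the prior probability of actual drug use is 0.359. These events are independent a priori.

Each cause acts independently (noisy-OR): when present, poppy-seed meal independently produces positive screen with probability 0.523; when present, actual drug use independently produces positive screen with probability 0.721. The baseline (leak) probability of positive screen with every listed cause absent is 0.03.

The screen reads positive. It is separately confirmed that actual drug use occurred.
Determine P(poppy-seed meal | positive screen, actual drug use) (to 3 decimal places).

Under noisy-OR, P(positive screen | causes) = 1 − (1−0.03)·∏(1−qᵢ) over the active causes.
By total probability over both values of poppy-seed meal:
  P(positive screen | actual drug use) = 0.72937*0.82 + 0.870909*0.18
        = 0.598083 + 0.156764 = 0.754847
Keeping only the poppy-seed meal-present terms gives 0.156764, so
  P(poppy-seed meal | positive screen, actual drug use) = 0.156764 / 0.754847 ≈ 0.208

P(poppy-seed meal | positive screen, actual drug use) ≈ 0.208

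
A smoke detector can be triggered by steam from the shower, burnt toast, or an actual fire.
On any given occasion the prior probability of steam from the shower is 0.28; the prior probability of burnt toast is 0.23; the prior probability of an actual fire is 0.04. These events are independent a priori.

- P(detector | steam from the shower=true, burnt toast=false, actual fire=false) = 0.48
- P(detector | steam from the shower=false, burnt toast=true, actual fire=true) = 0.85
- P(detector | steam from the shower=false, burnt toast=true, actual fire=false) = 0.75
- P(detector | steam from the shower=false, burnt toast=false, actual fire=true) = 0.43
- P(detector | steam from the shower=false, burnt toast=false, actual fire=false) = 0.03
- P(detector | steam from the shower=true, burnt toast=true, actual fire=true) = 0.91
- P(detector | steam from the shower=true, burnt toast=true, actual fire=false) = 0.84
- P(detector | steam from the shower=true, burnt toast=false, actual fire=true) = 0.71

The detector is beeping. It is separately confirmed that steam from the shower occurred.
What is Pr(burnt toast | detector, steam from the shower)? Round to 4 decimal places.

Sum P(detector|·) weighted by the priors over the 4 (burnt toast, actual fire) configurations:
  P(detector | steam from the shower) = 0.48·0.77·0.96 + 0.71·0.77·0.04 + 0.84·0.23·0.96 + 0.91·0.23·0.04
        = 0.354816 + 0.021868 + 0.185472 + 0.008372 = 0.570528
Configurations with burnt toast contribute 0.193844, so
  P(burnt toast | detector, steam from the shower) = 0.193844 / 0.570528 ≈ 0.3398

Pr(burnt toast | detector, steam from the shower) ≈ 0.3398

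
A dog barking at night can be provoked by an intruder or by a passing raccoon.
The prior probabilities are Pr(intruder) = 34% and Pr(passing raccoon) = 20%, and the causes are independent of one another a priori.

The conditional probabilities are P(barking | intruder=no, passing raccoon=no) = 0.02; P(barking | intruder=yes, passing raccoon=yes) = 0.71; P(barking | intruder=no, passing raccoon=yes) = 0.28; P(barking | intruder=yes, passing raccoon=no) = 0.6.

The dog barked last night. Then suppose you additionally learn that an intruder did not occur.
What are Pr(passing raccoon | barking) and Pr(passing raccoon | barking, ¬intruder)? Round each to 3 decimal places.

For the numerator, keep only passing raccoon=true terms: 0.036960 + 0.048280 = 0.085240
The normalizing constant is 0.02×0.66×0.8 + 0.28×0.66×0.2 + 0.6×0.34×0.8 + 0.71×0.34×0.2 = 0.259000
Posterior = 0.085240 / 0.259000 ≈ 0.329

Now condition on the additional information:
Enumerate both values of passing raccoon and weight by the priors:
  P(barking | ¬intruder) = 0.02×0.8 + 0.28×0.2
        = 0.016000 + 0.056000 = 0.072000
The terms with passing raccoon present sum to 0.056000, so
  P(passing raccoon | barking, ¬intruder) = 0.056000 / 0.072000 ≈ 0.778

Pr(passing raccoon | barking) ≈ 0.329; Pr(passing raccoon | barking, ¬intruder) ≈ 0.778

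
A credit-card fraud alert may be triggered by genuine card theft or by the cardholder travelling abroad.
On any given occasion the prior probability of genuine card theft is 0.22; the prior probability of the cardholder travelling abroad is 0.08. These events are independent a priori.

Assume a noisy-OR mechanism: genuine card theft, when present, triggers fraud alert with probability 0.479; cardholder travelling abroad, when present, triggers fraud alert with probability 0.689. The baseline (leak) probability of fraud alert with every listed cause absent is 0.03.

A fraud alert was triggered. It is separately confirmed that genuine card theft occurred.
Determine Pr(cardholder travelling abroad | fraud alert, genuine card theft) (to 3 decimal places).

Pr(cardholder travelling abroad | fraud alert, genuine card theft) ≈ 0.129

Under noisy-OR, P(fraud alert | causes) = 1 − (1−0.03)·∏(1−qᵢ) over the active causes.
Sum P(fraud alert|·) weighted by the priors over both values of cardholder travelling abroad:
  P(fraud alert | genuine card theft) = 0.49463·0.92 + 0.84283·0.08
        = 0.455060 + 0.067426 = 0.522486
Keeping only the cardholder travelling abroad-present terms gives 0.067426, so
  P(cardholder travelling abroad | fraud alert, genuine card theft) = 0.067426 / 0.522486 ≈ 0.129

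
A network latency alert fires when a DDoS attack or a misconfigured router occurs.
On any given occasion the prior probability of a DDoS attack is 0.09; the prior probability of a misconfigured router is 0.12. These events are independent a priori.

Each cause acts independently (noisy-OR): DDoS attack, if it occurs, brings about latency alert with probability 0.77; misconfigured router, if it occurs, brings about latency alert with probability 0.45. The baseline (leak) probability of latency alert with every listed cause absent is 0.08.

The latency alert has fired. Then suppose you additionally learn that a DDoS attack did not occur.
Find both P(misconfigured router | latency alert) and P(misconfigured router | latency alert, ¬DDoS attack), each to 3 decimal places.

Under noisy-OR, P(latency alert | causes) = 1 − (1−0.08)·∏(1−qᵢ) over the active causes.
P(latency alert) = 0.08*0.91*0.88 + 0.494*0.91*0.12 + 0.7884*0.09*0.88 + 0.88362*0.09*0.12 = 0.064064 + 0.053945 + 0.062441 + 0.009543 = 0.189993
Of this, 0.063488 comes from 0.053945 + 0.009543 (the misconfigured router=true cases).
So P(misconfigured router | latency alert) = 0.063488/0.189993 ≈ 0.334.

Now condition on the additional information:
Sum P(latency alert|·) weighted by the priors over both values of misconfigured router:
  P(latency alert | ¬DDoS attack) = 0.08*0.88 + 0.494*0.12
        = 0.070400 + 0.059280 = 0.129680
Keeping only the misconfigured router-present terms gives 0.059280, so
  P(misconfigured router | latency alert, ¬DDoS attack) = 0.059280 / 0.129680 ≈ 0.457
With DDoS attack excluded, misconfigured router must carry more of the explanatory weight for the latency alert.

P(misconfigured router | latency alert) ≈ 0.334; P(misconfigured router | latency alert, ¬DDoS attack) ≈ 0.457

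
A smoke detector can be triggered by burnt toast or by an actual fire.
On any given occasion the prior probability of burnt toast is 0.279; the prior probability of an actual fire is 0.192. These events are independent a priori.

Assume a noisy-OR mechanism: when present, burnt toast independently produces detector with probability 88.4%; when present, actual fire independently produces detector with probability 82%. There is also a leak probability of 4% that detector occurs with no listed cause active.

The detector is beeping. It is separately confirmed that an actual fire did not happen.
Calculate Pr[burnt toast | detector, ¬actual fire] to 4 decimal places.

Pr[burnt toast | detector, ¬actual fire] ≈ 0.8958

Under noisy-OR, P(detector | causes) = 1 − (1−0.04)·∏(1−qᵢ) over the active causes.
P(detector | ¬actual fire) = 0.04*0.721 + 0.88864*0.279 = 0.028840 + 0.247931 = 0.276771
Of this, 0.247931 comes from 0.88864*0.279 (the burnt toast=true cases).
P(burnt toast | detector, ¬actual fire) = 0.247931 / 0.276771 ≈ 0.8958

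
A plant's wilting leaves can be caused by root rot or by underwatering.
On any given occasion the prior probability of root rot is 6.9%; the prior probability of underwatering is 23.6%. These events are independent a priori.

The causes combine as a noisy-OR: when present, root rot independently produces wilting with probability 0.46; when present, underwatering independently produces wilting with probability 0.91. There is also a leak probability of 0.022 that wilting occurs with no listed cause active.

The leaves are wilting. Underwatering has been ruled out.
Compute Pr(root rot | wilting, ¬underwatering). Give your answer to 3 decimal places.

Under noisy-OR, P(wilting | causes) = 1 − (1−0.022)·∏(1−qᵢ) over the active causes.
P(wilting | ¬underwatering) = 0.022·0.931 + 0.47188·0.069 = 0.020482 + 0.032560 = 0.053042
Restricting to configurations with root rot present: 0.47188·0.069 = 0.032560.
P(root rot | wilting, ¬underwatering) = 0.032560 / 0.053042 ≈ 0.614

Pr(root rot | wilting, ¬underwatering) ≈ 0.614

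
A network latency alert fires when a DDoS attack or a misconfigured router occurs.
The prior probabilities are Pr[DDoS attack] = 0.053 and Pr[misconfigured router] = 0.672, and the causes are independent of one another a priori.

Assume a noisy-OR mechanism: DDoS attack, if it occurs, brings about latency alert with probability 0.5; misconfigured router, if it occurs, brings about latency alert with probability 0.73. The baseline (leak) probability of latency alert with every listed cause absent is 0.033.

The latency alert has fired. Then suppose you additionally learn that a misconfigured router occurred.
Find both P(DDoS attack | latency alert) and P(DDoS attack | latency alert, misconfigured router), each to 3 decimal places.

P(DDoS attack | latency alert) ≈ 0.077; P(DDoS attack | latency alert, misconfigured router) ≈ 0.062

Under noisy-OR, P(latency alert | causes) = 1 − (1−0.033)·∏(1−qᵢ) over the active causes.
For the numerator, keep only DDoS attack=true terms: 0.008979 + 0.030967 = 0.039946
Normalizer over all consistent configurations: 0.033·0.947·0.328 + 0.73891·0.947·0.672 + 0.5165·0.053·0.328 + 0.869455·0.053·0.672 = 0.520427
P(DDoS attack | latency alert) = 0.039946/0.520427 ≈ 0.077

Now condition on the additional information:
Enumerate both values of DDoS attack and weight by the priors:
  P(latency alert | misconfigured router) = 0.73891×0.947 + 0.869455×0.053
        = 0.699748 + 0.046081 = 0.745829
The terms with DDoS attack present sum to 0.046081, so
  P(DDoS attack | latency alert, misconfigured router) = 0.046081 / 0.745829 ≈ 0.062
Conditioning on misconfigured router lowers the posterior on DDoS attack: the classic explaining-away effect in a common-effect structure.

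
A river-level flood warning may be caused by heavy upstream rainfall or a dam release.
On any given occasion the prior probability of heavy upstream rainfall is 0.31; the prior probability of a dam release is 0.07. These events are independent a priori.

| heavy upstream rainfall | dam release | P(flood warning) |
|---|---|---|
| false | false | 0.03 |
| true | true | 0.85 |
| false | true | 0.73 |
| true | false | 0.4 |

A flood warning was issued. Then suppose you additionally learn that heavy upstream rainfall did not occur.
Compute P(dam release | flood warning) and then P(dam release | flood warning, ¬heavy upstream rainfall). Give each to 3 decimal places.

P(dam release | flood warning) ≈ 0.285; P(dam release | flood warning, ¬heavy upstream rainfall) ≈ 0.647

By total probability over the 4 (heavy upstream rainfall, dam release) configurations:
  P(flood warning) = 0.03*0.69*0.93 + 0.73*0.69*0.07 + 0.4*0.31*0.93 + 0.85*0.31*0.07
        = 0.019251 + 0.035259 + 0.115320 + 0.018445 = 0.188275
Configurations with dam release contribute 0.053704, so
  P(dam release | flood warning) = 0.053704 / 0.188275 ≈ 0.285

Now also conditioning on heavy upstream rainfall≠true:
Enumerate both values of dam release and weight by the priors:
  P(flood warning | ¬heavy upstream rainfall) = 0.03×0.93 + 0.73×0.07
        = 0.027900 + 0.051100 = 0.079000
Keeping only the dam release-present terms gives 0.051100, so
  P(dam release | flood warning, ¬heavy upstream rainfall) = 0.051100 / 0.079000 ≈ 0.647
With heavy upstream rainfall excluded, dam release must carry more of the explanatory weight for the flood warning.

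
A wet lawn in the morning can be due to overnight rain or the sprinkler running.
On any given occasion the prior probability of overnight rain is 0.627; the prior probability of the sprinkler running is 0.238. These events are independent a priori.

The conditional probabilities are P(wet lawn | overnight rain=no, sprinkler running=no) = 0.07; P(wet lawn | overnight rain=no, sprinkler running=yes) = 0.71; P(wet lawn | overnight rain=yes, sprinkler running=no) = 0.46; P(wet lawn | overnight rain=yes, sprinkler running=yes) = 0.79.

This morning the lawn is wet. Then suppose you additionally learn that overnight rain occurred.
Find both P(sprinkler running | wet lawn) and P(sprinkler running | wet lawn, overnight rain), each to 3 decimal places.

P(wet lawn) = 0.07*0.373*0.762 + 0.71*0.373*0.238 + 0.46*0.627*0.762 + 0.79*0.627*0.238 = 0.019896 + 0.063030 + 0.219776 + 0.117889 = 0.420591
The sprinkler running-present share is 0.063030 + 0.117889 = 0.180919.
Hence the posterior is 0.180919/0.420591 ≈ 0.430.

Now condition on the additional information:
Enumerate both values of sprinkler running and weight by the priors:
  P(wet lawn | overnight rain) = 0.46·0.762 + 0.79·0.238
        = 0.350520 + 0.188020 = 0.538540
Configurations with sprinkler running contribute 0.188020, so
  P(sprinkler running | wet lawn, overnight rain) = 0.188020 / 0.538540 ≈ 0.349
Conditioning on overnight rain lowers the posterior on sprinkler running: the classic explaining-away effect in a common-effect structure.

P(sprinkler running | wet lawn) ≈ 0.430; P(sprinkler running | wet lawn, overnight rain) ≈ 0.349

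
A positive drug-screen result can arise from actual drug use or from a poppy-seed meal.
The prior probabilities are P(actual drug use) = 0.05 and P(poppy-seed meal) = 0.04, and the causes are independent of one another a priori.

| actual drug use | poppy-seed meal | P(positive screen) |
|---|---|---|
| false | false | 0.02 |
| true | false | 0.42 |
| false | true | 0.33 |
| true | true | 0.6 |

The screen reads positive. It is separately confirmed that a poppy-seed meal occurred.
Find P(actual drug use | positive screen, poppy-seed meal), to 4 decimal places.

P(positive screen | poppy-seed meal) = 0.33×0.95 + 0.6×0.05 = 0.313500 + 0.030000 = 0.343500
The actual drug use-present share is 0.6×0.05 = 0.030000.
Hence the posterior is 0.030000/0.343500 ≈ 0.0873.

P(actual drug use | positive screen, poppy-seed meal) ≈ 0.0873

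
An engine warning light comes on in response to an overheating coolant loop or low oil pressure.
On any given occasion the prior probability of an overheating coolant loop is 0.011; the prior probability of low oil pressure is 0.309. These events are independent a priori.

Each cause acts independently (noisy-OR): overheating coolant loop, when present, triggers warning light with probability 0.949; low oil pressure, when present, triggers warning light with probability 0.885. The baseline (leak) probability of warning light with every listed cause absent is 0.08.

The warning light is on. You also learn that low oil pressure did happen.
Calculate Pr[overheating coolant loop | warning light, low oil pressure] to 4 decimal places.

Under noisy-OR, P(warning light | causes) = 1 − (1−0.08)·∏(1−qᵢ) over the active causes.
For the numerator, keep only overheating coolant loop=true terms: 0.994604×0.011 = 0.010941
Denominator P(warning light | low oil pressure): 0.8942×0.989 + 0.994604×0.011 = 0.895305
Posterior = 0.010941 / 0.895305 ≈ 0.0122

Pr[overheating coolant loop | warning light, low oil pressure] ≈ 0.0122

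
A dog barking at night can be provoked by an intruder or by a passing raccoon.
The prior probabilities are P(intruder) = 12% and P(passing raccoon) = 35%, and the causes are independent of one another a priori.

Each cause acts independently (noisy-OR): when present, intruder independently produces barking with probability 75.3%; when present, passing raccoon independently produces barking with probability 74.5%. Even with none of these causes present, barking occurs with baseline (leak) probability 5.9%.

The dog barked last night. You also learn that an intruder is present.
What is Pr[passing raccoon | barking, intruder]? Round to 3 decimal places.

Under noisy-OR, P(barking | causes) = 1 − (1−0.059)·∏(1−qᵢ) over the active causes.
Sum P(barking|·) weighted by the priors over both values of passing raccoon:
  P(barking | intruder) = 0.767573×0.65 + 0.940731×0.35
        = 0.498922 + 0.329256 = 0.828178
Keeping only the passing raccoon-present terms gives 0.329256, so
  P(passing raccoon | barking, intruder) = 0.329256 / 0.828178 ≈ 0.398

Pr[passing raccoon | barking, intruder] ≈ 0.398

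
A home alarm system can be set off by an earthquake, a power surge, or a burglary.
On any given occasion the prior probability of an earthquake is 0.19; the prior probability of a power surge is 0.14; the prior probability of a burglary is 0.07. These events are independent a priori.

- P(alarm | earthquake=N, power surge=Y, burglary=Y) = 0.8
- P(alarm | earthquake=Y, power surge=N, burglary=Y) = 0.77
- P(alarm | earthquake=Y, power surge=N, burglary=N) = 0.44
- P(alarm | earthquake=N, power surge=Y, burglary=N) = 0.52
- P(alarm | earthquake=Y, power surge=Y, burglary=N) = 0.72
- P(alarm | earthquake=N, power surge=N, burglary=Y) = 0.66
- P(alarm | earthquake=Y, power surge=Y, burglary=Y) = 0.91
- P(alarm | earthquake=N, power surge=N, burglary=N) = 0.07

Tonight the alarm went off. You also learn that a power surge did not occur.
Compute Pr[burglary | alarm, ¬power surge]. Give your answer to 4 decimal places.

Pr[burglary | alarm, ¬power surge] ≈ 0.2676

For the numerator, keep only burglary=true terms: 0.037422 + 0.010241 = 0.047663
Denominator P(alarm | ¬power surge): 0.07×0.81×0.93 + 0.66×0.81×0.07 + 0.44×0.19×0.93 + 0.77×0.19×0.07 = 0.178142
P(burglary | alarm, ¬power surge) = 0.047663/0.178142 ≈ 0.2676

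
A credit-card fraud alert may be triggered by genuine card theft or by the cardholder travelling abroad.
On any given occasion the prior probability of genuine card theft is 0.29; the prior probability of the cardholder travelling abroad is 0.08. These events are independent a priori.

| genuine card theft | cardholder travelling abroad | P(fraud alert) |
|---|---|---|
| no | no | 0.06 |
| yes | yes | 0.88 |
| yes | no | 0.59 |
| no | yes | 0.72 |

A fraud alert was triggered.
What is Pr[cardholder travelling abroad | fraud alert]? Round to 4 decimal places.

Pr[cardholder travelling abroad | fraud alert] ≈ 0.2377

P(fraud alert) = 0.06·0.71·0.92 + 0.72·0.71·0.08 + 0.59·0.29·0.92 + 0.88·0.29·0.08 = 0.039192 + 0.040896 + 0.157412 + 0.020416 = 0.257916
Restricting to configurations with cardholder travelling abroad present: 0.040896 + 0.020416 = 0.061312.
P(cardholder travelling abroad | fraud alert) = 0.061312 / 0.257916 ≈ 0.2377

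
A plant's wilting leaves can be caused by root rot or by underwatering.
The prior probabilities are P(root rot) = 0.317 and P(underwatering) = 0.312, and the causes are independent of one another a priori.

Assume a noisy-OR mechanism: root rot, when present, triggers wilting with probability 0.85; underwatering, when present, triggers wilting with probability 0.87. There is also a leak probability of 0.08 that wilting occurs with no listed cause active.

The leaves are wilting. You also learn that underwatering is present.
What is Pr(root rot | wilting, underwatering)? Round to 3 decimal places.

Under noisy-OR, P(wilting | causes) = 1 − (1−0.08)·∏(1−qᵢ) over the active causes.
Numerator (weight on configurations with root rot): 0.98206·0.317 = 0.311313
The normalizing constant is 0.8804·0.683 + 0.98206·0.317 = 0.912626
P(root rot | wilting, underwatering) = 0.311313/0.912626 ≈ 0.341

Pr(root rot | wilting, underwatering) ≈ 0.341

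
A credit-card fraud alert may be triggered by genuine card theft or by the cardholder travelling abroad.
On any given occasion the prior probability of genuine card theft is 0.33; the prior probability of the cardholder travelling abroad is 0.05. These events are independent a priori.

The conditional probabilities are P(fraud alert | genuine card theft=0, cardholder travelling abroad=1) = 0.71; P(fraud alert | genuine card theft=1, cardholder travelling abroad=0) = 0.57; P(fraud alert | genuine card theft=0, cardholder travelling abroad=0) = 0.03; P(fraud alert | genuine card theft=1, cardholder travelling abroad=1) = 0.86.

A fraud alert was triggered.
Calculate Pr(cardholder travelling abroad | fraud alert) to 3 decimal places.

P(fraud alert) = 0.03×0.67×0.95 + 0.71×0.67×0.05 + 0.57×0.33×0.95 + 0.86×0.33×0.05 = 0.019095 + 0.023785 + 0.178695 + 0.014190 = 0.235765
Of this, 0.037975 comes from 0.023785 + 0.014190 (the cardholder travelling abroad=true cases).
Hence the posterior is 0.037975/0.235765 ≈ 0.161.

Pr(cardholder travelling abroad | fraud alert) ≈ 0.161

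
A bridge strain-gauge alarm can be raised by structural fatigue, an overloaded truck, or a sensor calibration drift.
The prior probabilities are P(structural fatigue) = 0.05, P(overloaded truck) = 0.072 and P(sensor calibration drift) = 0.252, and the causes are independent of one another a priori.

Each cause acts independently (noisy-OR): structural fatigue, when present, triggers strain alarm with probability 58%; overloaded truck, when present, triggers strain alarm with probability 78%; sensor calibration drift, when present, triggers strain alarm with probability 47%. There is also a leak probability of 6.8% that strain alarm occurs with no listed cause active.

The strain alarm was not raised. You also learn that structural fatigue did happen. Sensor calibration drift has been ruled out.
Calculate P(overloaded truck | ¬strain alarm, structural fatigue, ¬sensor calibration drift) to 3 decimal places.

P(overloaded truck | ¬strain alarm, structural fatigue, ¬sensor calibration drift) ≈ 0.017

Under noisy-OR, P(strain alarm | causes) = 1 − (1−0.068)·∏(1−qᵢ) over the active causes.
P(¬strain alarm | structural fatigue, ¬sensor calibration drift) = 0.39144·0.928 + 0.086117·0.072 = 0.363256 + 0.006200 = 0.369456
Of this, 0.006200 comes from 0.086117·0.072 (the overloaded truck=true cases).
Hence the posterior is 0.006200/0.369456 ≈ 0.017.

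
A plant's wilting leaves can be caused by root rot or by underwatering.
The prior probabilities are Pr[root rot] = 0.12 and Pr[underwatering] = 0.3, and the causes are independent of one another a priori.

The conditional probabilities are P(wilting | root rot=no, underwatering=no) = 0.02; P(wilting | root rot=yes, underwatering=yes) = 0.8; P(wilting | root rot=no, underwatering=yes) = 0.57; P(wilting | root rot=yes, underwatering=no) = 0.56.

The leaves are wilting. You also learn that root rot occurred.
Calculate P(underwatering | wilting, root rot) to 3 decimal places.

P(underwatering | wilting, root rot) ≈ 0.380

By total probability over both values of underwatering:
  P(wilting | root rot) = 0.56·0.7 + 0.8·0.3
        = 0.392000 + 0.240000 = 0.632000
Configurations with underwatering contribute 0.240000, so
  P(underwatering | wilting, root rot) = 0.240000 / 0.632000 ≈ 0.380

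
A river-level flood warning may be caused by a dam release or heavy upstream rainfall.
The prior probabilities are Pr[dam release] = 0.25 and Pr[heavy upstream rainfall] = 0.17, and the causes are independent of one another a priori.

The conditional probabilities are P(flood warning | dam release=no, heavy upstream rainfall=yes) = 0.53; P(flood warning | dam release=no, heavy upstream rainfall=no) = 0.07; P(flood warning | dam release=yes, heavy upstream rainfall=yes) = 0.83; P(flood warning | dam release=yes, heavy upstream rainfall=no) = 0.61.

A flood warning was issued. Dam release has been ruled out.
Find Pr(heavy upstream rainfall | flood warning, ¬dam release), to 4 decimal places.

For the numerator, keep only heavy upstream rainfall=true terms: 0.53·0.17 = 0.090100
Normalizer over all consistent configurations: 0.07·0.83 + 0.53·0.17 = 0.148200
P(heavy upstream rainfall | flood warning, ¬dam release) = 0.090100/0.148200 ≈ 0.6080

Pr(heavy upstream rainfall | flood warning, ¬dam release) ≈ 0.6080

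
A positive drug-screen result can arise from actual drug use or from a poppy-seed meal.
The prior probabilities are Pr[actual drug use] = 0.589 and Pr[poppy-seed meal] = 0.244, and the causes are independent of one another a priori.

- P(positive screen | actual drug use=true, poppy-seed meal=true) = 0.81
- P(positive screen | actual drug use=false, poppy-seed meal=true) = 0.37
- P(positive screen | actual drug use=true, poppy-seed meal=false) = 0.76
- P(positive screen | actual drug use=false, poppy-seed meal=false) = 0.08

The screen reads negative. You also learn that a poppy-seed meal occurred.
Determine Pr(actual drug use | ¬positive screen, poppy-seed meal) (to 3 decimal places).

P(¬positive screen | poppy-seed meal) = 0.63·0.411 + 0.19·0.589 = 0.258930 + 0.111910 = 0.370840
Restricting to configurations with actual drug use present: 0.19·0.589 = 0.111910.
P(actual drug use | ¬positive screen, poppy-seed meal) = 0.111910 / 0.370840 ≈ 0.302

Pr(actual drug use | ¬positive screen, poppy-seed meal) ≈ 0.302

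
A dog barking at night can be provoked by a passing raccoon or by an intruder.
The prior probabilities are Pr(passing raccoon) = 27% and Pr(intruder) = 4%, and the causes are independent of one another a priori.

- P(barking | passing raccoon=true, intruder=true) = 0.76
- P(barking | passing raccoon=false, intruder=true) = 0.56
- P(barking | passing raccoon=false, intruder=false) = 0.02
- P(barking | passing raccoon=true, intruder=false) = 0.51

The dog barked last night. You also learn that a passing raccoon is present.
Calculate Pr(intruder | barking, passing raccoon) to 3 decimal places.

Pr(intruder | barking, passing raccoon) ≈ 0.058

Numerator (weight on configurations with intruder): 0.76*0.04 = 0.030400
The normalizing constant is 0.51*0.96 + 0.76*0.04 = 0.520000
Posterior = 0.030400 / 0.520000 ≈ 0.058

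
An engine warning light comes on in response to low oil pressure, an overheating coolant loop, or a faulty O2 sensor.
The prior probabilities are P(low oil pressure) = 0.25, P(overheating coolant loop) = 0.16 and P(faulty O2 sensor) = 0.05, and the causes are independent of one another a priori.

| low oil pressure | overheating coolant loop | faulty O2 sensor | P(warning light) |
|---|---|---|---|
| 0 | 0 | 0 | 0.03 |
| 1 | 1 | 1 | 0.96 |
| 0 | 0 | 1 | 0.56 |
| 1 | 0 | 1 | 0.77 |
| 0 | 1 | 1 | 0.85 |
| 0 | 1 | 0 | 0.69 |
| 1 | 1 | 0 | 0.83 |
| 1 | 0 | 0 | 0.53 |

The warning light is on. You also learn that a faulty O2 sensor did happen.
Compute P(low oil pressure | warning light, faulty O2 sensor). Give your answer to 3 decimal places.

Weight on low oil pressure=true, given the evidence: 0.161700 + 0.038400 = 0.200100
Denominator P(warning light | faulty O2 sensor): 0.56·0.75·0.84 + 0.85·0.75·0.16 + 0.77·0.25·0.84 + 0.96·0.25·0.16 = 0.654900
P(low oil pressure | warning light, faulty O2 sensor) = 0.200100/0.654900 ≈ 0.306

P(low oil pressure | warning light, faulty O2 sensor) ≈ 0.306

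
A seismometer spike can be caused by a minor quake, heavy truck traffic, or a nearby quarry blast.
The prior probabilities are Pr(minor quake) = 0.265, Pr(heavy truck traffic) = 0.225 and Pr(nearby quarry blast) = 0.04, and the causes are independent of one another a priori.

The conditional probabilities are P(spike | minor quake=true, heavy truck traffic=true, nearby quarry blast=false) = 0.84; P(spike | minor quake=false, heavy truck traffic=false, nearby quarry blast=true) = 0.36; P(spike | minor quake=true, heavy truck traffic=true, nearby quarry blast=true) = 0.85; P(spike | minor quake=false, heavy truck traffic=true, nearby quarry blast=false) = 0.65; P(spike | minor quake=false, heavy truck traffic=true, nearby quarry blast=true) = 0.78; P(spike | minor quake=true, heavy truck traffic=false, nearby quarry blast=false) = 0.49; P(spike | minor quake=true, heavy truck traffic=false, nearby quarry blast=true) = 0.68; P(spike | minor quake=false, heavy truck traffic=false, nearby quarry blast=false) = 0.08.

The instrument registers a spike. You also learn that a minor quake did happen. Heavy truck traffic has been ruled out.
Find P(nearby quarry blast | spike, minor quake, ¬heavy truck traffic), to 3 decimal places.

P(nearby quarry blast | spike, minor quake, ¬heavy truck traffic) ≈ 0.055

P(spike | minor quake, ¬heavy truck traffic) = 0.49*0.96 + 0.68*0.04 = 0.470400 + 0.027200 = 0.497600
Restricting to configurations with nearby quarry blast present: 0.68*0.04 = 0.027200.
Hence the posterior is 0.027200/0.497600 ≈ 0.055.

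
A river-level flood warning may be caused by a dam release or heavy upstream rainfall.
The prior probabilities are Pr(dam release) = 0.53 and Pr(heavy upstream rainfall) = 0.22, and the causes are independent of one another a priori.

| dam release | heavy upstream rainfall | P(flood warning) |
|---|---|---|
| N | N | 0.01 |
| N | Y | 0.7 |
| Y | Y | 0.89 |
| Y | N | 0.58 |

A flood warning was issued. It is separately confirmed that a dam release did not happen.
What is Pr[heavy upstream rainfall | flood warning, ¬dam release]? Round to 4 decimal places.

Numerator (weight on configurations with heavy upstream rainfall): 0.7*0.22 = 0.154000
The normalizing constant is 0.01*0.78 + 0.7*0.22 = 0.161800
P(heavy upstream rainfall | flood warning, ¬dam release) = 0.154000/0.161800 ≈ 0.9518

Pr[heavy upstream rainfall | flood warning, ¬dam release] ≈ 0.9518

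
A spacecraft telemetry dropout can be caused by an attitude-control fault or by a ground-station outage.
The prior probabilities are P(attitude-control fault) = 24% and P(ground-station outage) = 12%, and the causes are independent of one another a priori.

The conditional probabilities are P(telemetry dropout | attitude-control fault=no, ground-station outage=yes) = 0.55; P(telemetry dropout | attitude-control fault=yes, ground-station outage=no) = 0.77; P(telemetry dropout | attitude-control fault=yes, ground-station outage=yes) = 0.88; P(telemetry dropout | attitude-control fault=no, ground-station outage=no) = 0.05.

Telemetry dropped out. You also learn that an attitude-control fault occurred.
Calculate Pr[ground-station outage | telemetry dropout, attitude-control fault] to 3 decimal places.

Pr[ground-station outage | telemetry dropout, attitude-control fault] ≈ 0.135

Numerator (weight on configurations with ground-station outage): 0.88×0.12 = 0.105600
The normalizing constant is 0.77×0.88 + 0.88×0.12 = 0.783200
Posterior = 0.105600 / 0.783200 ≈ 0.135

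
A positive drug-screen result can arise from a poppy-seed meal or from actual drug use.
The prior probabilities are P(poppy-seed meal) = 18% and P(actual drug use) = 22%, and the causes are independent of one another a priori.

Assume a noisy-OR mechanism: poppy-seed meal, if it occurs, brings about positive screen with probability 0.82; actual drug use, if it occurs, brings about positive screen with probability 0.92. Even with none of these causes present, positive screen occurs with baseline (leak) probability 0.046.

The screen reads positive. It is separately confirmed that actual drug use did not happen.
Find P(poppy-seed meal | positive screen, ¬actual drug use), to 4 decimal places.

P(poppy-seed meal | positive screen, ¬actual drug use) ≈ 0.7981

Under noisy-OR, P(positive screen | causes) = 1 − (1−0.046)·∏(1−qᵢ) over the active causes.
P(positive screen | ¬actual drug use) = 0.046*0.82 + 0.82828*0.18 = 0.037720 + 0.149090 = 0.186810
The poppy-seed meal-present share is 0.82828*0.18 = 0.149090.
Hence the posterior is 0.149090/0.186810 ≈ 0.7981.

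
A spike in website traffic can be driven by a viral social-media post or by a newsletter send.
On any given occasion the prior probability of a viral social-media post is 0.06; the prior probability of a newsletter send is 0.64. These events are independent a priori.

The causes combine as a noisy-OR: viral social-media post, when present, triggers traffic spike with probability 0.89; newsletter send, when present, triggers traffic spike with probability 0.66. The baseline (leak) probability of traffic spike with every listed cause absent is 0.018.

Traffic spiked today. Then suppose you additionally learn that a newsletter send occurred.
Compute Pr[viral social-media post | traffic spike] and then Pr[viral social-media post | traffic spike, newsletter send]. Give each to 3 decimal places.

Under noisy-OR, P(traffic spike | causes) = 1 − (1−0.018)·∏(1−qᵢ) over the active causes.
P(traffic spike) = 0.018·0.94·0.36 + 0.66612·0.94·0.64 + 0.89198·0.06·0.36 + 0.963273·0.06·0.64 = 0.006091 + 0.400738 + 0.019267 + 0.036990 = 0.463086
Restricting to configurations with viral social-media post present: 0.019267 + 0.036990 = 0.056257.
P(viral social-media post | traffic spike) = 0.056257 / 0.463086 ≈ 0.121

Now condition on the additional information:
Enumerate both values of viral social-media post and weight by the priors:
  P(traffic spike | newsletter send) = 0.66612*0.94 + 0.963273*0.06
        = 0.626153 + 0.057796 = 0.683949
Configurations with viral social-media post contribute 0.057796, so
  P(viral social-media post | traffic spike, newsletter send) = 0.057796 / 0.683949 ≈ 0.085

Pr[viral social-media post | traffic spike] ≈ 0.121; Pr[viral social-media post | traffic spike, newsletter send] ≈ 0.085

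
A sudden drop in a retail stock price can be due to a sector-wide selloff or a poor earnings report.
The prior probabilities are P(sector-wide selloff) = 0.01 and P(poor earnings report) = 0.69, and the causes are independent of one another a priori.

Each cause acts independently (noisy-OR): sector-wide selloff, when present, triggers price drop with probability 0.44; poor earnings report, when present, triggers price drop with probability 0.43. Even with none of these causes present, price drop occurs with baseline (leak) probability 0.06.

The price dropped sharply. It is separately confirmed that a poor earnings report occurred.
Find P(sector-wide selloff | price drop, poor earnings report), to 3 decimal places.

P(sector-wide selloff | price drop, poor earnings report) ≈ 0.015

Under noisy-OR, P(price drop | causes) = 1 − (1−0.06)·∏(1−qᵢ) over the active causes.
Sum P(price drop|·) weighted by the priors over both values of sector-wide selloff:
  P(price drop | poor earnings report) = 0.4642*0.99 + 0.699952*0.01
        = 0.459558 + 0.007000 = 0.466558
Configurations with sector-wide selloff contribute 0.007000, so
  P(sector-wide selloff | price drop, poor earnings report) = 0.007000 / 0.466558 ≈ 0.015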